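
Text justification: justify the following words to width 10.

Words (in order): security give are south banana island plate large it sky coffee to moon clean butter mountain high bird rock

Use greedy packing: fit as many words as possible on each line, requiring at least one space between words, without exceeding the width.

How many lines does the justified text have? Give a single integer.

Line 1: ['security'] (min_width=8, slack=2)
Line 2: ['give', 'are'] (min_width=8, slack=2)
Line 3: ['south'] (min_width=5, slack=5)
Line 4: ['banana'] (min_width=6, slack=4)
Line 5: ['island'] (min_width=6, slack=4)
Line 6: ['plate'] (min_width=5, slack=5)
Line 7: ['large', 'it'] (min_width=8, slack=2)
Line 8: ['sky', 'coffee'] (min_width=10, slack=0)
Line 9: ['to', 'moon'] (min_width=7, slack=3)
Line 10: ['clean'] (min_width=5, slack=5)
Line 11: ['butter'] (min_width=6, slack=4)
Line 12: ['mountain'] (min_width=8, slack=2)
Line 13: ['high', 'bird'] (min_width=9, slack=1)
Line 14: ['rock'] (min_width=4, slack=6)
Total lines: 14

Answer: 14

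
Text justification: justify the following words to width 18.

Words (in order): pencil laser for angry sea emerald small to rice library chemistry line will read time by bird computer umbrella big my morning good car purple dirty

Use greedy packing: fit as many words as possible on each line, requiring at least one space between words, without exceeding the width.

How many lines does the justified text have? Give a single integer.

Answer: 10

Derivation:
Line 1: ['pencil', 'laser', 'for'] (min_width=16, slack=2)
Line 2: ['angry', 'sea', 'emerald'] (min_width=17, slack=1)
Line 3: ['small', 'to', 'rice'] (min_width=13, slack=5)
Line 4: ['library', 'chemistry'] (min_width=17, slack=1)
Line 5: ['line', 'will', 'read'] (min_width=14, slack=4)
Line 6: ['time', 'by', 'bird'] (min_width=12, slack=6)
Line 7: ['computer', 'umbrella'] (min_width=17, slack=1)
Line 8: ['big', 'my', 'morning'] (min_width=14, slack=4)
Line 9: ['good', 'car', 'purple'] (min_width=15, slack=3)
Line 10: ['dirty'] (min_width=5, slack=13)
Total lines: 10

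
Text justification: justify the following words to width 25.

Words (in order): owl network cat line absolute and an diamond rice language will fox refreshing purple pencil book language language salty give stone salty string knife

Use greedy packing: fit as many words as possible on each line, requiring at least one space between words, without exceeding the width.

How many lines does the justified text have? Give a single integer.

Line 1: ['owl', 'network', 'cat', 'line'] (min_width=20, slack=5)
Line 2: ['absolute', 'and', 'an', 'diamond'] (min_width=23, slack=2)
Line 3: ['rice', 'language', 'will', 'fox'] (min_width=22, slack=3)
Line 4: ['refreshing', 'purple', 'pencil'] (min_width=24, slack=1)
Line 5: ['book', 'language', 'language'] (min_width=22, slack=3)
Line 6: ['salty', 'give', 'stone', 'salty'] (min_width=22, slack=3)
Line 7: ['string', 'knife'] (min_width=12, slack=13)
Total lines: 7

Answer: 7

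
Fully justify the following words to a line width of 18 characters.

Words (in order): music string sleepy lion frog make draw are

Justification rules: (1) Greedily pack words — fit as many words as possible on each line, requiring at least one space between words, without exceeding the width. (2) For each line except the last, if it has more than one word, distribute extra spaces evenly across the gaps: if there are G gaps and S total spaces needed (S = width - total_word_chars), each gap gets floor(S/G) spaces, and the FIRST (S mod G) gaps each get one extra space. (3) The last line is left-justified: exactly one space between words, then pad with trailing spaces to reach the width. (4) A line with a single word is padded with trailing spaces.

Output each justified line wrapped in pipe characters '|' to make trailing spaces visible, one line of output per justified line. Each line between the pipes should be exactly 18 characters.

Line 1: ['music', 'string'] (min_width=12, slack=6)
Line 2: ['sleepy', 'lion', 'frog'] (min_width=16, slack=2)
Line 3: ['make', 'draw', 'are'] (min_width=13, slack=5)

Answer: |music       string|
|sleepy  lion  frog|
|make draw are     |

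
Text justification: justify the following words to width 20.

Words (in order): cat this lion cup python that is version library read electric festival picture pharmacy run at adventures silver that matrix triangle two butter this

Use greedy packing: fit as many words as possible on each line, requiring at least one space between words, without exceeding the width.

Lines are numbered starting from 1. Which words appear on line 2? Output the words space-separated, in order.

Answer: python that is

Derivation:
Line 1: ['cat', 'this', 'lion', 'cup'] (min_width=17, slack=3)
Line 2: ['python', 'that', 'is'] (min_width=14, slack=6)
Line 3: ['version', 'library', 'read'] (min_width=20, slack=0)
Line 4: ['electric', 'festival'] (min_width=17, slack=3)
Line 5: ['picture', 'pharmacy', 'run'] (min_width=20, slack=0)
Line 6: ['at', 'adventures', 'silver'] (min_width=20, slack=0)
Line 7: ['that', 'matrix', 'triangle'] (min_width=20, slack=0)
Line 8: ['two', 'butter', 'this'] (min_width=15, slack=5)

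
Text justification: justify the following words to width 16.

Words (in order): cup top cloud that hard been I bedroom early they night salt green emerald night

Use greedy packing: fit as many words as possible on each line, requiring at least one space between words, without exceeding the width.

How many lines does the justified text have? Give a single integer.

Line 1: ['cup', 'top', 'cloud'] (min_width=13, slack=3)
Line 2: ['that', 'hard', 'been', 'I'] (min_width=16, slack=0)
Line 3: ['bedroom', 'early'] (min_width=13, slack=3)
Line 4: ['they', 'night', 'salt'] (min_width=15, slack=1)
Line 5: ['green', 'emerald'] (min_width=13, slack=3)
Line 6: ['night'] (min_width=5, slack=11)
Total lines: 6

Answer: 6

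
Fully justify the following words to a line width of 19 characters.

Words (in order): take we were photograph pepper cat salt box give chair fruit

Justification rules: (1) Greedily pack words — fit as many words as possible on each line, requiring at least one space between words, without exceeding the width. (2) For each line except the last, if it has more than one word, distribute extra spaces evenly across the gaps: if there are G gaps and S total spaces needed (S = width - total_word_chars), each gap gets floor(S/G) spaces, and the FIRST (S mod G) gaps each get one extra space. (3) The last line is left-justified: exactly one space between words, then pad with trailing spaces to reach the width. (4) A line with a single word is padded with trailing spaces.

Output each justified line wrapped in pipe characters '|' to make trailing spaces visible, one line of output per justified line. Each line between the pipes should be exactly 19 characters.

Answer: |take     we    were|
|photograph   pepper|
|cat  salt  box give|
|chair fruit        |

Derivation:
Line 1: ['take', 'we', 'were'] (min_width=12, slack=7)
Line 2: ['photograph', 'pepper'] (min_width=17, slack=2)
Line 3: ['cat', 'salt', 'box', 'give'] (min_width=17, slack=2)
Line 4: ['chair', 'fruit'] (min_width=11, slack=8)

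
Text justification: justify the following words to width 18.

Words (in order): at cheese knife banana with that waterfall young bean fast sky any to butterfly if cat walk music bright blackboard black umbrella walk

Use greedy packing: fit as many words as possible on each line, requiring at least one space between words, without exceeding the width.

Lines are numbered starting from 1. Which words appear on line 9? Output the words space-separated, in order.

Answer: walk

Derivation:
Line 1: ['at', 'cheese', 'knife'] (min_width=15, slack=3)
Line 2: ['banana', 'with', 'that'] (min_width=16, slack=2)
Line 3: ['waterfall', 'young'] (min_width=15, slack=3)
Line 4: ['bean', 'fast', 'sky', 'any'] (min_width=17, slack=1)
Line 5: ['to', 'butterfly', 'if'] (min_width=15, slack=3)
Line 6: ['cat', 'walk', 'music'] (min_width=14, slack=4)
Line 7: ['bright', 'blackboard'] (min_width=17, slack=1)
Line 8: ['black', 'umbrella'] (min_width=14, slack=4)
Line 9: ['walk'] (min_width=4, slack=14)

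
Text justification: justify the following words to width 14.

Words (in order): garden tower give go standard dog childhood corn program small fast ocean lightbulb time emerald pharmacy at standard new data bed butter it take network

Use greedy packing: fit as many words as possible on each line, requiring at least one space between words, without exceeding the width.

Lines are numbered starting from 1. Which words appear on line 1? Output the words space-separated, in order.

Answer: garden tower

Derivation:
Line 1: ['garden', 'tower'] (min_width=12, slack=2)
Line 2: ['give', 'go'] (min_width=7, slack=7)
Line 3: ['standard', 'dog'] (min_width=12, slack=2)
Line 4: ['childhood', 'corn'] (min_width=14, slack=0)
Line 5: ['program', 'small'] (min_width=13, slack=1)
Line 6: ['fast', 'ocean'] (min_width=10, slack=4)
Line 7: ['lightbulb', 'time'] (min_width=14, slack=0)
Line 8: ['emerald'] (min_width=7, slack=7)
Line 9: ['pharmacy', 'at'] (min_width=11, slack=3)
Line 10: ['standard', 'new'] (min_width=12, slack=2)
Line 11: ['data', 'bed'] (min_width=8, slack=6)
Line 12: ['butter', 'it', 'take'] (min_width=14, slack=0)
Line 13: ['network'] (min_width=7, slack=7)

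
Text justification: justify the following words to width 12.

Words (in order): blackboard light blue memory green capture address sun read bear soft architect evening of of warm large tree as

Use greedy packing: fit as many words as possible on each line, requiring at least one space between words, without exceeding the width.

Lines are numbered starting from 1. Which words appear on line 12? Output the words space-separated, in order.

Answer: as

Derivation:
Line 1: ['blackboard'] (min_width=10, slack=2)
Line 2: ['light', 'blue'] (min_width=10, slack=2)
Line 3: ['memory', 'green'] (min_width=12, slack=0)
Line 4: ['capture'] (min_width=7, slack=5)
Line 5: ['address', 'sun'] (min_width=11, slack=1)
Line 6: ['read', 'bear'] (min_width=9, slack=3)
Line 7: ['soft'] (min_width=4, slack=8)
Line 8: ['architect'] (min_width=9, slack=3)
Line 9: ['evening', 'of'] (min_width=10, slack=2)
Line 10: ['of', 'warm'] (min_width=7, slack=5)
Line 11: ['large', 'tree'] (min_width=10, slack=2)
Line 12: ['as'] (min_width=2, slack=10)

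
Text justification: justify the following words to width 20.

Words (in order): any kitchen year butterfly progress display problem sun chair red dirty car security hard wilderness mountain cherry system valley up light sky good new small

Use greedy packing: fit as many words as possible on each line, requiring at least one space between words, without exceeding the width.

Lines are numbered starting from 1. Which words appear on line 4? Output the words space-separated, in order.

Answer: chair red dirty car

Derivation:
Line 1: ['any', 'kitchen', 'year'] (min_width=16, slack=4)
Line 2: ['butterfly', 'progress'] (min_width=18, slack=2)
Line 3: ['display', 'problem', 'sun'] (min_width=19, slack=1)
Line 4: ['chair', 'red', 'dirty', 'car'] (min_width=19, slack=1)
Line 5: ['security', 'hard'] (min_width=13, slack=7)
Line 6: ['wilderness', 'mountain'] (min_width=19, slack=1)
Line 7: ['cherry', 'system', 'valley'] (min_width=20, slack=0)
Line 8: ['up', 'light', 'sky', 'good'] (min_width=17, slack=3)
Line 9: ['new', 'small'] (min_width=9, slack=11)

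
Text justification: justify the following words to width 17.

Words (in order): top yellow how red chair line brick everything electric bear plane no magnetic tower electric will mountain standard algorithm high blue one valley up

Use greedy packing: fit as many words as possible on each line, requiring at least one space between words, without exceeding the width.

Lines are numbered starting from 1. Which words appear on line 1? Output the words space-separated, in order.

Line 1: ['top', 'yellow', 'how'] (min_width=14, slack=3)
Line 2: ['red', 'chair', 'line'] (min_width=14, slack=3)
Line 3: ['brick', 'everything'] (min_width=16, slack=1)
Line 4: ['electric', 'bear'] (min_width=13, slack=4)
Line 5: ['plane', 'no', 'magnetic'] (min_width=17, slack=0)
Line 6: ['tower', 'electric'] (min_width=14, slack=3)
Line 7: ['will', 'mountain'] (min_width=13, slack=4)
Line 8: ['standard'] (min_width=8, slack=9)
Line 9: ['algorithm', 'high'] (min_width=14, slack=3)
Line 10: ['blue', 'one', 'valley'] (min_width=15, slack=2)
Line 11: ['up'] (min_width=2, slack=15)

Answer: top yellow how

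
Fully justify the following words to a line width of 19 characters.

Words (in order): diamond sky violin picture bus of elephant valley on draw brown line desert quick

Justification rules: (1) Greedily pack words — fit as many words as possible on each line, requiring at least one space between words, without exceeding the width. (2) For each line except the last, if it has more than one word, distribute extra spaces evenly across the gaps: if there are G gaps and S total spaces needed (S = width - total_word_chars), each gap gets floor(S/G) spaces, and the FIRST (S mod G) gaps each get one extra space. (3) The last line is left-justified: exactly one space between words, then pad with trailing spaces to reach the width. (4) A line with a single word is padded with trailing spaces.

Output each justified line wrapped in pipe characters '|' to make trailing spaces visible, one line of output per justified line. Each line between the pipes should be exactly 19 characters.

Answer: |diamond  sky violin|
|picture    bus   of|
|elephant  valley on|
|draw   brown   line|
|desert quick       |

Derivation:
Line 1: ['diamond', 'sky', 'violin'] (min_width=18, slack=1)
Line 2: ['picture', 'bus', 'of'] (min_width=14, slack=5)
Line 3: ['elephant', 'valley', 'on'] (min_width=18, slack=1)
Line 4: ['draw', 'brown', 'line'] (min_width=15, slack=4)
Line 5: ['desert', 'quick'] (min_width=12, slack=7)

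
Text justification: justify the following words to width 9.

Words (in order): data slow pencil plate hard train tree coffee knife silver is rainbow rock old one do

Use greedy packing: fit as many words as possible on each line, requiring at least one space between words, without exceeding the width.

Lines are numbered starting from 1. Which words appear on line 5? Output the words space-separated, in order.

Line 1: ['data', 'slow'] (min_width=9, slack=0)
Line 2: ['pencil'] (min_width=6, slack=3)
Line 3: ['plate'] (min_width=5, slack=4)
Line 4: ['hard'] (min_width=4, slack=5)
Line 5: ['train'] (min_width=5, slack=4)
Line 6: ['tree'] (min_width=4, slack=5)
Line 7: ['coffee'] (min_width=6, slack=3)
Line 8: ['knife'] (min_width=5, slack=4)
Line 9: ['silver', 'is'] (min_width=9, slack=0)
Line 10: ['rainbow'] (min_width=7, slack=2)
Line 11: ['rock', 'old'] (min_width=8, slack=1)
Line 12: ['one', 'do'] (min_width=6, slack=3)

Answer: train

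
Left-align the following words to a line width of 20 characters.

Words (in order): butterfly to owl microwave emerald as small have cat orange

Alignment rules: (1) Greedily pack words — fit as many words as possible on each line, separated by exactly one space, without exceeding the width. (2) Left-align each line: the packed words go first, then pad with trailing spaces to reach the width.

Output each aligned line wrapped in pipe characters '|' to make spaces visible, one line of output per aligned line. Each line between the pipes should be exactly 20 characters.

Answer: |butterfly to owl    |
|microwave emerald as|
|small have cat      |
|orange              |

Derivation:
Line 1: ['butterfly', 'to', 'owl'] (min_width=16, slack=4)
Line 2: ['microwave', 'emerald', 'as'] (min_width=20, slack=0)
Line 3: ['small', 'have', 'cat'] (min_width=14, slack=6)
Line 4: ['orange'] (min_width=6, slack=14)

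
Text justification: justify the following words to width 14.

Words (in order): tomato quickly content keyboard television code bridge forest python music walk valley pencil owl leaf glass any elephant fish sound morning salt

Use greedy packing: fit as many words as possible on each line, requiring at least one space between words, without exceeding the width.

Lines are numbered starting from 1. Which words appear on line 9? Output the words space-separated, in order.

Answer: owl leaf glass

Derivation:
Line 1: ['tomato', 'quickly'] (min_width=14, slack=0)
Line 2: ['content'] (min_width=7, slack=7)
Line 3: ['keyboard'] (min_width=8, slack=6)
Line 4: ['television'] (min_width=10, slack=4)
Line 5: ['code', 'bridge'] (min_width=11, slack=3)
Line 6: ['forest', 'python'] (min_width=13, slack=1)
Line 7: ['music', 'walk'] (min_width=10, slack=4)
Line 8: ['valley', 'pencil'] (min_width=13, slack=1)
Line 9: ['owl', 'leaf', 'glass'] (min_width=14, slack=0)
Line 10: ['any', 'elephant'] (min_width=12, slack=2)
Line 11: ['fish', 'sound'] (min_width=10, slack=4)
Line 12: ['morning', 'salt'] (min_width=12, slack=2)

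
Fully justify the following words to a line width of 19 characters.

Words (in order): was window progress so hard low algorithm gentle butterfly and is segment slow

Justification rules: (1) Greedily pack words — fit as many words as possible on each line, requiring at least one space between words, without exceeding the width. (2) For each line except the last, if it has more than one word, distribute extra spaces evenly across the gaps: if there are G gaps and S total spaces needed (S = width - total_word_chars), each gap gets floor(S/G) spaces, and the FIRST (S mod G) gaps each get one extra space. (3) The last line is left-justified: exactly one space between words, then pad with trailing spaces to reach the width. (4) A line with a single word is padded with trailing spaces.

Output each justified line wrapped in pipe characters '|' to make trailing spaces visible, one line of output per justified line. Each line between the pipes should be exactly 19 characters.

Answer: |was window progress|
|so     hard     low|
|algorithm    gentle|
|butterfly   and  is|
|segment slow       |

Derivation:
Line 1: ['was', 'window', 'progress'] (min_width=19, slack=0)
Line 2: ['so', 'hard', 'low'] (min_width=11, slack=8)
Line 3: ['algorithm', 'gentle'] (min_width=16, slack=3)
Line 4: ['butterfly', 'and', 'is'] (min_width=16, slack=3)
Line 5: ['segment', 'slow'] (min_width=12, slack=7)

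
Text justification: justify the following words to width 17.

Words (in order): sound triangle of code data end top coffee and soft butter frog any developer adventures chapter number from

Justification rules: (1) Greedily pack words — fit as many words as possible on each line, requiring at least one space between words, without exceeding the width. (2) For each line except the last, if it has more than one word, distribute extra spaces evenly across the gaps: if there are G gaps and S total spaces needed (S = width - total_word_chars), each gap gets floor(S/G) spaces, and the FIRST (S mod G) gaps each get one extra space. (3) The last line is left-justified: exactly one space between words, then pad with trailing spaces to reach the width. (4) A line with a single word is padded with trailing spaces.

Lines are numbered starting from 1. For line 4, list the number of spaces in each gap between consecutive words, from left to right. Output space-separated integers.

Line 1: ['sound', 'triangle', 'of'] (min_width=17, slack=0)
Line 2: ['code', 'data', 'end', 'top'] (min_width=17, slack=0)
Line 3: ['coffee', 'and', 'soft'] (min_width=15, slack=2)
Line 4: ['butter', 'frog', 'any'] (min_width=15, slack=2)
Line 5: ['developer'] (min_width=9, slack=8)
Line 6: ['adventures'] (min_width=10, slack=7)
Line 7: ['chapter', 'number'] (min_width=14, slack=3)
Line 8: ['from'] (min_width=4, slack=13)

Answer: 2 2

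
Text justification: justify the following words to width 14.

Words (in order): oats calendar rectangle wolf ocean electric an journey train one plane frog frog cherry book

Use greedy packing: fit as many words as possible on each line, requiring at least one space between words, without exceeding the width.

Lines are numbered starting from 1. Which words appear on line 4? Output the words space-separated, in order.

Line 1: ['oats', 'calendar'] (min_width=13, slack=1)
Line 2: ['rectangle', 'wolf'] (min_width=14, slack=0)
Line 3: ['ocean', 'electric'] (min_width=14, slack=0)
Line 4: ['an', 'journey'] (min_width=10, slack=4)
Line 5: ['train', 'one'] (min_width=9, slack=5)
Line 6: ['plane', 'frog'] (min_width=10, slack=4)
Line 7: ['frog', 'cherry'] (min_width=11, slack=3)
Line 8: ['book'] (min_width=4, slack=10)

Answer: an journey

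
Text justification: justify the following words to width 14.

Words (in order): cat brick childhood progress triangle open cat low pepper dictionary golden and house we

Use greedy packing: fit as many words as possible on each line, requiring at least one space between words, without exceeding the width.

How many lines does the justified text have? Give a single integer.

Line 1: ['cat', 'brick'] (min_width=9, slack=5)
Line 2: ['childhood'] (min_width=9, slack=5)
Line 3: ['progress'] (min_width=8, slack=6)
Line 4: ['triangle', 'open'] (min_width=13, slack=1)
Line 5: ['cat', 'low', 'pepper'] (min_width=14, slack=0)
Line 6: ['dictionary'] (min_width=10, slack=4)
Line 7: ['golden', 'and'] (min_width=10, slack=4)
Line 8: ['house', 'we'] (min_width=8, slack=6)
Total lines: 8

Answer: 8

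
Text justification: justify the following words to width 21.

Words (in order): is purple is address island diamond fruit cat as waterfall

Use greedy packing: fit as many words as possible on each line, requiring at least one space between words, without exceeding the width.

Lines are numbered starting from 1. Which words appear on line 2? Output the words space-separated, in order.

Line 1: ['is', 'purple', 'is', 'address'] (min_width=20, slack=1)
Line 2: ['island', 'diamond', 'fruit'] (min_width=20, slack=1)
Line 3: ['cat', 'as', 'waterfall'] (min_width=16, slack=5)

Answer: island diamond fruit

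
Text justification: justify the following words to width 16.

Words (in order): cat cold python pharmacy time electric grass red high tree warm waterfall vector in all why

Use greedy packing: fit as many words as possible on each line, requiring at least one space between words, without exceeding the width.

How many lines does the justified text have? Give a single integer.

Answer: 7

Derivation:
Line 1: ['cat', 'cold', 'python'] (min_width=15, slack=1)
Line 2: ['pharmacy', 'time'] (min_width=13, slack=3)
Line 3: ['electric', 'grass'] (min_width=14, slack=2)
Line 4: ['red', 'high', 'tree'] (min_width=13, slack=3)
Line 5: ['warm', 'waterfall'] (min_width=14, slack=2)
Line 6: ['vector', 'in', 'all'] (min_width=13, slack=3)
Line 7: ['why'] (min_width=3, slack=13)
Total lines: 7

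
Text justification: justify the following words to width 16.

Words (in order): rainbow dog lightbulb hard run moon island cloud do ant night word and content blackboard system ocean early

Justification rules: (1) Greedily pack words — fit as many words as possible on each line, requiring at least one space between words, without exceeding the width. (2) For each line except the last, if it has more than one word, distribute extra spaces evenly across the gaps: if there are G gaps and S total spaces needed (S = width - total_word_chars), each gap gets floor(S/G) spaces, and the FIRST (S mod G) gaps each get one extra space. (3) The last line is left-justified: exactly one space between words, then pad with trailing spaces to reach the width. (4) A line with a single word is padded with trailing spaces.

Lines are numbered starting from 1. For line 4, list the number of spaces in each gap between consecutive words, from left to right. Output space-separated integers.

Line 1: ['rainbow', 'dog'] (min_width=11, slack=5)
Line 2: ['lightbulb', 'hard'] (min_width=14, slack=2)
Line 3: ['run', 'moon', 'island'] (min_width=15, slack=1)
Line 4: ['cloud', 'do', 'ant'] (min_width=12, slack=4)
Line 5: ['night', 'word', 'and'] (min_width=14, slack=2)
Line 6: ['content'] (min_width=7, slack=9)
Line 7: ['blackboard'] (min_width=10, slack=6)
Line 8: ['system', 'ocean'] (min_width=12, slack=4)
Line 9: ['early'] (min_width=5, slack=11)

Answer: 3 3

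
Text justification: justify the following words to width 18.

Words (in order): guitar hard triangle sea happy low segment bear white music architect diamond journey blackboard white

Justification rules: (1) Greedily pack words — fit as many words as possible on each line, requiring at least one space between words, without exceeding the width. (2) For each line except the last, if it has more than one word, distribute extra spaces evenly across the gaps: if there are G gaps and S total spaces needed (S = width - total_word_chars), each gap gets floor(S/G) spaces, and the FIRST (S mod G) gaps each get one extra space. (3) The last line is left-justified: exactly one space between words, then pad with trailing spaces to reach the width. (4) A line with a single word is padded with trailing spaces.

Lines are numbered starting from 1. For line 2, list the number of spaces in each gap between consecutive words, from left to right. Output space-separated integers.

Line 1: ['guitar', 'hard'] (min_width=11, slack=7)
Line 2: ['triangle', 'sea', 'happy'] (min_width=18, slack=0)
Line 3: ['low', 'segment', 'bear'] (min_width=16, slack=2)
Line 4: ['white', 'music'] (min_width=11, slack=7)
Line 5: ['architect', 'diamond'] (min_width=17, slack=1)
Line 6: ['journey', 'blackboard'] (min_width=18, slack=0)
Line 7: ['white'] (min_width=5, slack=13)

Answer: 1 1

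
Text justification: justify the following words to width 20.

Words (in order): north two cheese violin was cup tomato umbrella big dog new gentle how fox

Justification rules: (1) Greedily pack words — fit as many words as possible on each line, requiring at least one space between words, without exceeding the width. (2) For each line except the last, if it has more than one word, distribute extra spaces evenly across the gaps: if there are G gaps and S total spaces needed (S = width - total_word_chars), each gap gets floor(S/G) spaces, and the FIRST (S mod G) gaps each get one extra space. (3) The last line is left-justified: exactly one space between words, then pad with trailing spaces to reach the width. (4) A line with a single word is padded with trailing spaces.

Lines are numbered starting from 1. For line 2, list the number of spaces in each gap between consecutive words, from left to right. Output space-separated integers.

Line 1: ['north', 'two', 'cheese'] (min_width=16, slack=4)
Line 2: ['violin', 'was', 'cup'] (min_width=14, slack=6)
Line 3: ['tomato', 'umbrella', 'big'] (min_width=19, slack=1)
Line 4: ['dog', 'new', 'gentle', 'how'] (min_width=18, slack=2)
Line 5: ['fox'] (min_width=3, slack=17)

Answer: 4 4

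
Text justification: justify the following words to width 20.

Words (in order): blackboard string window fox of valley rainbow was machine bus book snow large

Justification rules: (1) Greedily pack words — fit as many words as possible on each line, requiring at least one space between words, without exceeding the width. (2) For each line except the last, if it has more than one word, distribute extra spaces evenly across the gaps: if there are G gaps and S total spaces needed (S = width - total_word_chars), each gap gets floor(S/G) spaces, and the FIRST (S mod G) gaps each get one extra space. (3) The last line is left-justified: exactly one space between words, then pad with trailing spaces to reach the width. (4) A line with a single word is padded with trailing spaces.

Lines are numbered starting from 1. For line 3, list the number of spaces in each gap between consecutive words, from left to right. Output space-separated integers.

Answer: 2 1

Derivation:
Line 1: ['blackboard', 'string'] (min_width=17, slack=3)
Line 2: ['window', 'fox', 'of', 'valley'] (min_width=20, slack=0)
Line 3: ['rainbow', 'was', 'machine'] (min_width=19, slack=1)
Line 4: ['bus', 'book', 'snow', 'large'] (min_width=19, slack=1)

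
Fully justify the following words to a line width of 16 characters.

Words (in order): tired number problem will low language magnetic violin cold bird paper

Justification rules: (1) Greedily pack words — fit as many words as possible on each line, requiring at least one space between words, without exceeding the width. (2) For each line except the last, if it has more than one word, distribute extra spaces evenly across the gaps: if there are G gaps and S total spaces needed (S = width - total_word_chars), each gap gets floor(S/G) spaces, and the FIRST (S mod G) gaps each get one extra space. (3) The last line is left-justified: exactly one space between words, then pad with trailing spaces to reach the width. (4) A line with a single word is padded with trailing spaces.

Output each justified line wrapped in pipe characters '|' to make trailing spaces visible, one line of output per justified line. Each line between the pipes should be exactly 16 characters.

Line 1: ['tired', 'number'] (min_width=12, slack=4)
Line 2: ['problem', 'will', 'low'] (min_width=16, slack=0)
Line 3: ['language'] (min_width=8, slack=8)
Line 4: ['magnetic', 'violin'] (min_width=15, slack=1)
Line 5: ['cold', 'bird', 'paper'] (min_width=15, slack=1)

Answer: |tired     number|
|problem will low|
|language        |
|magnetic  violin|
|cold bird paper |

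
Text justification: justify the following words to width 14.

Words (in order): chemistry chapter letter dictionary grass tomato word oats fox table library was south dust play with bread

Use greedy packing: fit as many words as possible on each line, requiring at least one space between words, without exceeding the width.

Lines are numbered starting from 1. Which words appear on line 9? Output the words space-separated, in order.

Answer: bread

Derivation:
Line 1: ['chemistry'] (min_width=9, slack=5)
Line 2: ['chapter', 'letter'] (min_width=14, slack=0)
Line 3: ['dictionary'] (min_width=10, slack=4)
Line 4: ['grass', 'tomato'] (min_width=12, slack=2)
Line 5: ['word', 'oats', 'fox'] (min_width=13, slack=1)
Line 6: ['table', 'library'] (min_width=13, slack=1)
Line 7: ['was', 'south', 'dust'] (min_width=14, slack=0)
Line 8: ['play', 'with'] (min_width=9, slack=5)
Line 9: ['bread'] (min_width=5, slack=9)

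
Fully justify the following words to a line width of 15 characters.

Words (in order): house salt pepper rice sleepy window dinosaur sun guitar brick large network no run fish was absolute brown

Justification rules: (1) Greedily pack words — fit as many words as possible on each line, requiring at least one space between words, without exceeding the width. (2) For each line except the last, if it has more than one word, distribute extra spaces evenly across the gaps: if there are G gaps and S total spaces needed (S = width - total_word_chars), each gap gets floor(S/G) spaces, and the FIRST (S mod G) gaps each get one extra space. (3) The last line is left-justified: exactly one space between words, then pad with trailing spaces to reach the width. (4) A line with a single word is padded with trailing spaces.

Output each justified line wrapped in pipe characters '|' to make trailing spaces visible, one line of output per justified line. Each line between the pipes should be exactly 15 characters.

Answer: |house      salt|
|pepper     rice|
|sleepy   window|
|dinosaur    sun|
|guitar    brick|
|large   network|
|no run fish was|
|absolute brown |

Derivation:
Line 1: ['house', 'salt'] (min_width=10, slack=5)
Line 2: ['pepper', 'rice'] (min_width=11, slack=4)
Line 3: ['sleepy', 'window'] (min_width=13, slack=2)
Line 4: ['dinosaur', 'sun'] (min_width=12, slack=3)
Line 5: ['guitar', 'brick'] (min_width=12, slack=3)
Line 6: ['large', 'network'] (min_width=13, slack=2)
Line 7: ['no', 'run', 'fish', 'was'] (min_width=15, slack=0)
Line 8: ['absolute', 'brown'] (min_width=14, slack=1)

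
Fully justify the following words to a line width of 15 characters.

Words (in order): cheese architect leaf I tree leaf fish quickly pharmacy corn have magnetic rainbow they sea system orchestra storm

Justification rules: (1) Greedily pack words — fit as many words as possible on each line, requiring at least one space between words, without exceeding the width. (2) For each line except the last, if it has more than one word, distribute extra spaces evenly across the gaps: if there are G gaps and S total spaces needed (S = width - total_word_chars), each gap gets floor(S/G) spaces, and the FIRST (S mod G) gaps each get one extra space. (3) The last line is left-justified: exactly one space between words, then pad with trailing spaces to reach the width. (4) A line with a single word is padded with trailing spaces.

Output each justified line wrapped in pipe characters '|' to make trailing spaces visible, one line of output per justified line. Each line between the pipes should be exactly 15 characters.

Answer: |cheese         |
|architect  leaf|
|I   tree   leaf|
|fish    quickly|
|pharmacy   corn|
|have   magnetic|
|rainbow    they|
|sea      system|
|orchestra storm|

Derivation:
Line 1: ['cheese'] (min_width=6, slack=9)
Line 2: ['architect', 'leaf'] (min_width=14, slack=1)
Line 3: ['I', 'tree', 'leaf'] (min_width=11, slack=4)
Line 4: ['fish', 'quickly'] (min_width=12, slack=3)
Line 5: ['pharmacy', 'corn'] (min_width=13, slack=2)
Line 6: ['have', 'magnetic'] (min_width=13, slack=2)
Line 7: ['rainbow', 'they'] (min_width=12, slack=3)
Line 8: ['sea', 'system'] (min_width=10, slack=5)
Line 9: ['orchestra', 'storm'] (min_width=15, slack=0)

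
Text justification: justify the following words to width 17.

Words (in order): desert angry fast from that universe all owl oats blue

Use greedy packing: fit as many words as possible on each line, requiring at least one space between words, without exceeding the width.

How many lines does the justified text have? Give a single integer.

Answer: 4

Derivation:
Line 1: ['desert', 'angry', 'fast'] (min_width=17, slack=0)
Line 2: ['from', 'that'] (min_width=9, slack=8)
Line 3: ['universe', 'all', 'owl'] (min_width=16, slack=1)
Line 4: ['oats', 'blue'] (min_width=9, slack=8)
Total lines: 4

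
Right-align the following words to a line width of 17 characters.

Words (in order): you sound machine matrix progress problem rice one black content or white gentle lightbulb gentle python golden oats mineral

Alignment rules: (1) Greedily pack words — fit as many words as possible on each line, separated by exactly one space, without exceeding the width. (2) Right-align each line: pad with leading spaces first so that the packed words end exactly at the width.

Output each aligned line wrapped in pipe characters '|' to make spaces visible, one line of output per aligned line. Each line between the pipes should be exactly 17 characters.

Line 1: ['you', 'sound', 'machine'] (min_width=17, slack=0)
Line 2: ['matrix', 'progress'] (min_width=15, slack=2)
Line 3: ['problem', 'rice', 'one'] (min_width=16, slack=1)
Line 4: ['black', 'content', 'or'] (min_width=16, slack=1)
Line 5: ['white', 'gentle'] (min_width=12, slack=5)
Line 6: ['lightbulb', 'gentle'] (min_width=16, slack=1)
Line 7: ['python', 'golden'] (min_width=13, slack=4)
Line 8: ['oats', 'mineral'] (min_width=12, slack=5)

Answer: |you sound machine|
|  matrix progress|
| problem rice one|
| black content or|
|     white gentle|
| lightbulb gentle|
|    python golden|
|     oats mineral|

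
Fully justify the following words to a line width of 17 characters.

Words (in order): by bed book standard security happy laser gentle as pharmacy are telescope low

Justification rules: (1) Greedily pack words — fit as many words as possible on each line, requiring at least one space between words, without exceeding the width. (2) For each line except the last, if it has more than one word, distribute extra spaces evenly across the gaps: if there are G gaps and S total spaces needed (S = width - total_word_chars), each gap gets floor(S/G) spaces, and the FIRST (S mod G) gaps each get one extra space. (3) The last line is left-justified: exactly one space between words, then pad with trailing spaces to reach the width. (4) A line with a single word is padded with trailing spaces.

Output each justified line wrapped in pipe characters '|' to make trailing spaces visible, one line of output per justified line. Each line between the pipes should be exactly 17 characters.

Line 1: ['by', 'bed', 'book'] (min_width=11, slack=6)
Line 2: ['standard', 'security'] (min_width=17, slack=0)
Line 3: ['happy', 'laser'] (min_width=11, slack=6)
Line 4: ['gentle', 'as'] (min_width=9, slack=8)
Line 5: ['pharmacy', 'are'] (min_width=12, slack=5)
Line 6: ['telescope', 'low'] (min_width=13, slack=4)

Answer: |by    bed    book|
|standard security|
|happy       laser|
|gentle         as|
|pharmacy      are|
|telescope low    |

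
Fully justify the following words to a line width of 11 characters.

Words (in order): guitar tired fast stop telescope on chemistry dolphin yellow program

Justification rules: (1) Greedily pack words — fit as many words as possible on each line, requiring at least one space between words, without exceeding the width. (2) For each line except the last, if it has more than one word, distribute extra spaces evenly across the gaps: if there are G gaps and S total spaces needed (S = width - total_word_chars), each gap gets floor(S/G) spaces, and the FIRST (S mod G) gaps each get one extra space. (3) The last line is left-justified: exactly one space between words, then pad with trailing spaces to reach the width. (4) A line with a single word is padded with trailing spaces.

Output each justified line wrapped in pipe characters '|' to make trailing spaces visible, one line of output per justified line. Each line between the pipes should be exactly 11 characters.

Line 1: ['guitar'] (min_width=6, slack=5)
Line 2: ['tired', 'fast'] (min_width=10, slack=1)
Line 3: ['stop'] (min_width=4, slack=7)
Line 4: ['telescope'] (min_width=9, slack=2)
Line 5: ['on'] (min_width=2, slack=9)
Line 6: ['chemistry'] (min_width=9, slack=2)
Line 7: ['dolphin'] (min_width=7, slack=4)
Line 8: ['yellow'] (min_width=6, slack=5)
Line 9: ['program'] (min_width=7, slack=4)

Answer: |guitar     |
|tired  fast|
|stop       |
|telescope  |
|on         |
|chemistry  |
|dolphin    |
|yellow     |
|program    |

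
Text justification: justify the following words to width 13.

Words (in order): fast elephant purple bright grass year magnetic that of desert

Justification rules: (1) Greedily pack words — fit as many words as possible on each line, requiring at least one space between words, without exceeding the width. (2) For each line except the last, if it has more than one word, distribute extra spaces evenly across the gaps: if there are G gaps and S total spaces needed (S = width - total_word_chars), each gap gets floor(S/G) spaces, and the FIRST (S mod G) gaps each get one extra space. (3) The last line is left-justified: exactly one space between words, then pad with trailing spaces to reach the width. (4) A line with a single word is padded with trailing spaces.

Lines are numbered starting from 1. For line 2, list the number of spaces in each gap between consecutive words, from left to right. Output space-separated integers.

Answer: 1

Derivation:
Line 1: ['fast', 'elephant'] (min_width=13, slack=0)
Line 2: ['purple', 'bright'] (min_width=13, slack=0)
Line 3: ['grass', 'year'] (min_width=10, slack=3)
Line 4: ['magnetic', 'that'] (min_width=13, slack=0)
Line 5: ['of', 'desert'] (min_width=9, slack=4)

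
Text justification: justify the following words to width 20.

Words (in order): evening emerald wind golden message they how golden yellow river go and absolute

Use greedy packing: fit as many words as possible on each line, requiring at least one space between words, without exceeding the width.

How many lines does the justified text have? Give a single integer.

Line 1: ['evening', 'emerald', 'wind'] (min_width=20, slack=0)
Line 2: ['golden', 'message', 'they'] (min_width=19, slack=1)
Line 3: ['how', 'golden', 'yellow'] (min_width=17, slack=3)
Line 4: ['river', 'go', 'and'] (min_width=12, slack=8)
Line 5: ['absolute'] (min_width=8, slack=12)
Total lines: 5

Answer: 5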